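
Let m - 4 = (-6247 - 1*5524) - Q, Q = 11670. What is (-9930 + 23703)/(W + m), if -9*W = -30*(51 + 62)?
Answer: -41319/69181 ≈ -0.59726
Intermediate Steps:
W = 1130/3 (W = -(-10)*(51 + 62)/3 = -(-10)*113/3 = -⅑*(-3390) = 1130/3 ≈ 376.67)
m = -23437 (m = 4 + ((-6247 - 1*5524) - 1*11670) = 4 + ((-6247 - 5524) - 11670) = 4 + (-11771 - 11670) = 4 - 23441 = -23437)
(-9930 + 23703)/(W + m) = (-9930 + 23703)/(1130/3 - 23437) = 13773/(-69181/3) = 13773*(-3/69181) = -41319/69181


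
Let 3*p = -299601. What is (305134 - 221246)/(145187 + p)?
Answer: 10486/5665 ≈ 1.8510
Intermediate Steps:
p = -99867 (p = (1/3)*(-299601) = -99867)
(305134 - 221246)/(145187 + p) = (305134 - 221246)/(145187 - 99867) = 83888/45320 = 83888*(1/45320) = 10486/5665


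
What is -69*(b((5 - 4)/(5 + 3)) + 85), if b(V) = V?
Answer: -46989/8 ≈ -5873.6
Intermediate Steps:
-69*(b((5 - 4)/(5 + 3)) + 85) = -69*((5 - 4)/(5 + 3) + 85) = -69*(1/8 + 85) = -69*681/8 = -46989/8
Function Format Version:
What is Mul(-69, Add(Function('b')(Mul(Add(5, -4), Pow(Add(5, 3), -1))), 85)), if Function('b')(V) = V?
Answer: Rational(-46989, 8) ≈ -5873.6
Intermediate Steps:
Mul(-69, Add(Function('b')(Mul(Add(5, -4), Pow(Add(5, 3), -1))), 85)) = Mul(-69, Add(Mul(Add(5, -4), Pow(Add(5, 3), -1)), 85)) = Mul(-69, Add(Mul(1, Pow(8, -1)), 85)) = Mul(-69, Add(Mul(1, Rational(1, 8)), 85)) = Mul(-69, Add(Rational(1, 8), 85)) = Mul(-69, Rational(681, 8)) = Rational(-46989, 8)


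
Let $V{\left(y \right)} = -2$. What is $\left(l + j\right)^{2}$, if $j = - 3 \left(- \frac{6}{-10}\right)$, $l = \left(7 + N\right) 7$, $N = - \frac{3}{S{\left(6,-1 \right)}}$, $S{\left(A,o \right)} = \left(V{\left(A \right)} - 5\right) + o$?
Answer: $\frac{3972049}{1600} \approx 2482.5$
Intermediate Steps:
$S{\left(A,o \right)} = -7 + o$ ($S{\left(A,o \right)} = \left(-2 - 5\right) + o = -7 + o$)
$N = \frac{3}{8}$ ($N = - \frac{3}{-7 - 1} = - \frac{3}{-8} = \left(-3\right) \left(- \frac{1}{8}\right) = \frac{3}{8} \approx 0.375$)
$l = \frac{413}{8}$ ($l = \left(7 + \frac{3}{8}\right) 7 = \frac{59}{8} \cdot 7 = \frac{413}{8} \approx 51.625$)
$j = - \frac{9}{5}$ ($j = - 3 \left(\left(-6\right) \left(- \frac{1}{10}\right)\right) = \left(-3\right) \frac{3}{5} = - \frac{9}{5} \approx -1.8$)
$\left(l + j\right)^{2} = \left(\frac{413}{8} - \frac{9}{5}\right)^{2} = \left(\frac{1993}{40}\right)^{2} = \frac{3972049}{1600}$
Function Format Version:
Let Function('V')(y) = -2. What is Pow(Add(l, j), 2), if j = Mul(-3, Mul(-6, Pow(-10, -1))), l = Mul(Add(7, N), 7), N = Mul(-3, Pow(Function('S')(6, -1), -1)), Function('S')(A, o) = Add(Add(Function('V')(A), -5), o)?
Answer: Rational(3972049, 1600) ≈ 2482.5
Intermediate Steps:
Function('S')(A, o) = Add(-7, o) (Function('S')(A, o) = Add(Add(-2, -5), o) = Add(-7, o))
N = Rational(3, 8) (N = Mul(-3, Pow(Add(-7, -1), -1)) = Mul(-3, Pow(-8, -1)) = Mul(-3, Rational(-1, 8)) = Rational(3, 8) ≈ 0.37500)
l = Rational(413, 8) (l = Mul(Add(7, Rational(3, 8)), 7) = Mul(Rational(59, 8), 7) = Rational(413, 8) ≈ 51.625)
j = Rational(-9, 5) (j = Mul(-3, Mul(-6, Rational(-1, 10))) = Mul(-3, Rational(3, 5)) = Rational(-9, 5) ≈ -1.8000)
Pow(Add(l, j), 2) = Pow(Add(Rational(413, 8), Rational(-9, 5)), 2) = Pow(Rational(1993, 40), 2) = Rational(3972049, 1600)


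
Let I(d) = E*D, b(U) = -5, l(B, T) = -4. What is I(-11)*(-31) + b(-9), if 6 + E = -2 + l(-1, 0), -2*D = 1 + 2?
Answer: -563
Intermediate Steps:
D = -3/2 (D = -(1 + 2)/2 = -½*3 = -3/2 ≈ -1.5000)
E = -12 (E = -6 + (-2 - 4) = -6 - 6 = -12)
I(d) = 18 (I(d) = -12*(-3/2) = 18)
I(-11)*(-31) + b(-9) = 18*(-31) - 5 = -558 - 5 = -563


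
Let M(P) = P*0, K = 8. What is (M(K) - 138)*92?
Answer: -12696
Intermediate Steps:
M(P) = 0
(M(K) - 138)*92 = (0 - 138)*92 = -138*92 = -12696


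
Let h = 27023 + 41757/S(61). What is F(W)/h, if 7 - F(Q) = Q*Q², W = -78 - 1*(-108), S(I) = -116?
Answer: -3131188/3092911 ≈ -1.0124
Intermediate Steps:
W = 30 (W = -78 + 108 = 30)
F(Q) = 7 - Q³ (F(Q) = 7 - Q*Q² = 7 - Q³)
h = 3092911/116 (h = 27023 + 41757/(-116) = 27023 + 41757*(-1/116) = 27023 - 41757/116 = 3092911/116 ≈ 26663.)
F(W)/h = (7 - 1*30³)/(3092911/116) = (7 - 1*27000)*(116/3092911) = (7 - 27000)*(116/3092911) = -26993*116/3092911 = -3131188/3092911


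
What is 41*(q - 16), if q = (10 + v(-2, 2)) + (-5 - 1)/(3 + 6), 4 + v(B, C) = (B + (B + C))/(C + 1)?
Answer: -1394/3 ≈ -464.67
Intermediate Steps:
v(B, C) = -4 + (C + 2*B)/(1 + C) (v(B, C) = -4 + (B + (B + C))/(C + 1) = -4 + (C + 2*B)/(1 + C))
q = 14/3 (q = (10 + (-4 - 3*2 + 2*(-2))/(1 + 2)) + (-5 - 1)/(3 + 6) = (10 + (-4 - 6 - 4)/3) - 6/9 = (10 + (1/3)*(-14)) - 6*1/9 = (10 - 14/3) - 2/3 = 16/3 - 2/3 = 14/3 ≈ 4.6667)
41*(q - 16) = 41*(14/3 - 16) = 41*(-34/3) = -1394/3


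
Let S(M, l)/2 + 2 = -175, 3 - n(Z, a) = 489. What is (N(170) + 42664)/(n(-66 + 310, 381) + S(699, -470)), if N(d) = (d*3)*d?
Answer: -32341/210 ≈ -154.00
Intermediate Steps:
n(Z, a) = -486 (n(Z, a) = 3 - 1*489 = 3 - 489 = -486)
S(M, l) = -354 (S(M, l) = -4 + 2*(-175) = -4 - 350 = -354)
N(d) = 3*d**2 (N(d) = (3*d)*d = 3*d**2)
(N(170) + 42664)/(n(-66 + 310, 381) + S(699, -470)) = (3*170**2 + 42664)/(-486 - 354) = (3*28900 + 42664)/(-840) = (86700 + 42664)*(-1/840) = 129364*(-1/840) = -32341/210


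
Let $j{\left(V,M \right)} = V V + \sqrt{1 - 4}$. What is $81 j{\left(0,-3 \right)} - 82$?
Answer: $-82 + 81 i \sqrt{3} \approx -82.0 + 140.3 i$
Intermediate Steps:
$j{\left(V,M \right)} = V^{2} + i \sqrt{3}$ ($j{\left(V,M \right)} = V^{2} + \sqrt{-3} = V^{2} + i \sqrt{3}$)
$81 j{\left(0,-3 \right)} - 82 = 81 \left(0^{2} + i \sqrt{3}\right) - 82 = 81 \left(0 + i \sqrt{3}\right) - 82 = 81 i \sqrt{3} - 82 = -82 + 81 i \sqrt{3}$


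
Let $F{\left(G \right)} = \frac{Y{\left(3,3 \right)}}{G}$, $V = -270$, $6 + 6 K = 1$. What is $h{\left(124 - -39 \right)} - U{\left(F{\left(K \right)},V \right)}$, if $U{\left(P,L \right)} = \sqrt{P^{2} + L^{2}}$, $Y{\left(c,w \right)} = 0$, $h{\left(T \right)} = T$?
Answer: $-107$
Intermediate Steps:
$K = - \frac{5}{6}$ ($K = -1 + \frac{1}{6} \cdot 1 = -1 + \frac{1}{6} = - \frac{5}{6} \approx -0.83333$)
$F{\left(G \right)} = 0$ ($F{\left(G \right)} = \frac{0}{G} = 0$)
$U{\left(P,L \right)} = \sqrt{L^{2} + P^{2}}$
$h{\left(124 - -39 \right)} - U{\left(F{\left(K \right)},V \right)} = \left(124 - -39\right) - \sqrt{\left(-270\right)^{2} + 0^{2}} = \left(124 + 39\right) - \sqrt{72900 + 0} = 163 - \sqrt{72900} = 163 - 270 = -107$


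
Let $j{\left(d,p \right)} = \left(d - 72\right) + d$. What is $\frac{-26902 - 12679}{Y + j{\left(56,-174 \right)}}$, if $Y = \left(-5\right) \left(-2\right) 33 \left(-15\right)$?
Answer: $\frac{39581}{4910} \approx 8.0613$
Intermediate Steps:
$j{\left(d,p \right)} = -72 + 2 d$ ($j{\left(d,p \right)} = \left(-72 + d\right) + d = -72 + 2 d$)
$Y = -4950$ ($Y = 10 \cdot 33 \left(-15\right) = 330 \left(-15\right) = -4950$)
$\frac{-26902 - 12679}{Y + j{\left(56,-174 \right)}} = \frac{-26902 - 12679}{-4950 + \left(-72 + 2 \cdot 56\right)} = - \frac{39581}{-4950 + \left(-72 + 112\right)} = - \frac{39581}{-4950 + 40} = - \frac{39581}{-4910} = \left(-39581\right) \left(- \frac{1}{4910}\right) = \frac{39581}{4910}$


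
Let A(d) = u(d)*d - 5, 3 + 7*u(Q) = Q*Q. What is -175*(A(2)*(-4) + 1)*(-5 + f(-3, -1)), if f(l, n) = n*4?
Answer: 31275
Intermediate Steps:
u(Q) = -3/7 + Q**2/7 (u(Q) = -3/7 + (Q*Q)/7 = -3/7 + Q**2/7)
f(l, n) = 4*n
A(d) = -5 + d*(-3/7 + d**2/7) (A(d) = (-3/7 + d**2/7)*d - 5 = d*(-3/7 + d**2/7) - 5 = -5 + d*(-3/7 + d**2/7))
-175*(A(2)*(-4) + 1)*(-5 + f(-3, -1)) = -175*((-5 + (1/7)*2*(-3 + 2**2))*(-4) + 1)*(-5 + 4*(-1)) = -175*((-5 + (1/7)*2*(-3 + 4))*(-4) + 1)*(-5 - 4) = -175*((-5 + (1/7)*2*1)*(-4) + 1)*(-9) = -175*((-5 + 2/7)*(-4) + 1)*(-9) = -175*(-33/7*(-4) + 1)*(-9) = -175*(132/7 + 1)*(-9) = -3475*(-9) = -175*(-1251/7) = 31275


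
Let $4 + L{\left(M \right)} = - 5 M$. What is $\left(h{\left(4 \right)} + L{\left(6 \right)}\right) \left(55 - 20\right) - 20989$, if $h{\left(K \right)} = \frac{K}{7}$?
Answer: $-22159$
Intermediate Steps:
$h{\left(K \right)} = \frac{K}{7}$ ($h{\left(K \right)} = K \frac{1}{7} = \frac{K}{7}$)
$L{\left(M \right)} = -4 - 5 M$
$\left(h{\left(4 \right)} + L{\left(6 \right)}\right) \left(55 - 20\right) - 20989 = \left(\frac{1}{7} \cdot 4 - 34\right) \left(55 - 20\right) - 20989 = \left(\frac{4}{7} - 34\right) 35 - 20989 = \left(- \frac{234}{7}\right) 35 - 20989 = -1170 - 20989 = -22159$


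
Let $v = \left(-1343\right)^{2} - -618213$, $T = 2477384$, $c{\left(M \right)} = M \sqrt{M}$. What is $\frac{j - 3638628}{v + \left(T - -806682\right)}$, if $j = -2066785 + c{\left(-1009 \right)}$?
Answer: $- \frac{5705413}{5705928} - \frac{1009 i \sqrt{1009}}{5705928} \approx -0.99991 - 0.0056171 i$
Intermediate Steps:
$c{\left(M \right)} = M^{\frac{3}{2}}$
$j = -2066785 - 1009 i \sqrt{1009}$ ($j = -2066785 + \left(-1009\right)^{\frac{3}{2}} = -2066785 - 1009 i \sqrt{1009} \approx -2.0668 \cdot 10^{6} - 32051.0 i$)
$v = 2421862$ ($v = 1803649 + 618213 = 2421862$)
$\frac{j - 3638628}{v + \left(T - -806682\right)} = \frac{\left(-2066785 - 1009 i \sqrt{1009}\right) - 3638628}{2421862 + \left(2477384 - -806682\right)} = \frac{-5705413 - 1009 i \sqrt{1009}}{2421862 + \left(2477384 + 806682\right)} = \frac{-5705413 - 1009 i \sqrt{1009}}{2421862 + 3284066} = \frac{-5705413 - 1009 i \sqrt{1009}}{5705928} = \left(-5705413 - 1009 i \sqrt{1009}\right) \frac{1}{5705928} = - \frac{5705413}{5705928} - \frac{1009 i \sqrt{1009}}{5705928}$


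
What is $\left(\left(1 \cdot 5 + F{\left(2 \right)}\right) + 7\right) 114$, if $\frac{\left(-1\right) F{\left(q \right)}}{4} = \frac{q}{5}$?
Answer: $\frac{5928}{5} \approx 1185.6$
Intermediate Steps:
$F{\left(q \right)} = - \frac{4 q}{5}$ ($F{\left(q \right)} = - 4 \frac{q}{5} = - \frac{4 q}{5}$)
$\left(\left(1 \cdot 5 + F{\left(2 \right)}\right) + 7\right) 114 = \left(\left(1 \cdot 5 - \frac{8}{5}\right) + 7\right) 114 = \left(\left(5 - \frac{8}{5}\right) + 7\right) 114 = \left(\frac{17}{5} + 7\right) 114 = \frac{52}{5} \cdot 114 = \frac{5928}{5}$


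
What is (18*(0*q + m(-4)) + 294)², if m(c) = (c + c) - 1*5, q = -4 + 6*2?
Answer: 3600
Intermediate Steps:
q = 8 (q = -4 + 12 = 8)
m(c) = -5 + 2*c (m(c) = 2*c - 5 = -5 + 2*c)
(18*(0*q + m(-4)) + 294)² = (18*(0*8 + (-5 + 2*(-4))) + 294)² = (18*(0 + (-5 - 8)) + 294)² = (18*(0 - 13) + 294)² = (18*(-13) + 294)² = (-234 + 294)² = 60² = 3600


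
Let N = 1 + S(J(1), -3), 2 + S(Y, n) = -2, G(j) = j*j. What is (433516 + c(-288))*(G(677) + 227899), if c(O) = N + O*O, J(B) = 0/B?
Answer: 354407254196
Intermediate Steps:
J(B) = 0
G(j) = j²
S(Y, n) = -4 (S(Y, n) = -2 - 2 = -4)
N = -3 (N = 1 - 4 = -3)
c(O) = -3 + O² (c(O) = -3 + O*O = -3 + O²)
(433516 + c(-288))*(G(677) + 227899) = (433516 + (-3 + (-288)²))*(677² + 227899) = (433516 + (-3 + 82944))*(458329 + 227899) = (433516 + 82941)*686228 = 516457*686228 = 354407254196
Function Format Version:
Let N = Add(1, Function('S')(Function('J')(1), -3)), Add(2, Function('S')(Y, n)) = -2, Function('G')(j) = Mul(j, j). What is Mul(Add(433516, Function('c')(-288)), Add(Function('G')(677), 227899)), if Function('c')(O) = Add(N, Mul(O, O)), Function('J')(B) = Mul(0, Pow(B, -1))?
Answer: 354407254196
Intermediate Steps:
Function('J')(B) = 0
Function('G')(j) = Pow(j, 2)
Function('S')(Y, n) = -4 (Function('S')(Y, n) = Add(-2, -2) = -4)
N = -3 (N = Add(1, -4) = -3)
Function('c')(O) = Add(-3, Pow(O, 2)) (Function('c')(O) = Add(-3, Mul(O, O)) = Add(-3, Pow(O, 2)))
Mul(Add(433516, Function('c')(-288)), Add(Function('G')(677), 227899)) = Mul(Add(433516, Add(-3, Pow(-288, 2))), Add(Pow(677, 2), 227899)) = Mul(Add(433516, Add(-3, 82944)), Add(458329, 227899)) = Mul(Add(433516, 82941), 686228) = Mul(516457, 686228) = 354407254196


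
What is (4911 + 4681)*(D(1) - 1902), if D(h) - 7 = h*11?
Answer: -18071328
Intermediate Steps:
D(h) = 7 + 11*h (D(h) = 7 + h*11 = 7 + 11*h)
(4911 + 4681)*(D(1) - 1902) = (4911 + 4681)*((7 + 11*1) - 1902) = 9592*((7 + 11) - 1902) = 9592*(18 - 1902) = 9592*(-1884) = -18071328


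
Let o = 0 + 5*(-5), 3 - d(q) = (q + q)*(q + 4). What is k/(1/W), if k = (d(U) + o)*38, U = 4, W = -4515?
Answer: 14755020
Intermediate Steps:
d(q) = 3 - 2*q*(4 + q) (d(q) = 3 - (q + q)*(q + 4) = 3 - 2*q*(4 + q))
o = -25 (o = 0 - 25 = -25)
k = -3268 (k = ((3 - 8*4 - 2*4**2) - 25)*38 = ((3 - 32 - 2*16) - 25)*38 = ((3 - 32 - 32) - 25)*38 = (-61 - 25)*38 = -86*38 = -3268)
k/(1/W) = -3268/(1/(-4515)) = -3268/(-1/4515) = -3268*(-4515) = 14755020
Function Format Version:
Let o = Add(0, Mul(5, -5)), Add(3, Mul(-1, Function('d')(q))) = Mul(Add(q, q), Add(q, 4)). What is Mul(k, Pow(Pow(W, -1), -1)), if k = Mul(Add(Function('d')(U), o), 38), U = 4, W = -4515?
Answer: 14755020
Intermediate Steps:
Function('d')(q) = Add(3, Mul(-2, q, Add(4, q))) (Function('d')(q) = Add(3, Mul(-1, Mul(Add(q, q), Add(q, 4)))) = Add(3, Mul(-1, Mul(Mul(2, q), Add(4, q)))) = Add(3, Mul(-1, Mul(2, q, Add(4, q)))) = Add(3, Mul(-2, q, Add(4, q))))
o = -25 (o = Add(0, -25) = -25)
k = -3268 (k = Mul(Add(Add(3, Mul(-8, 4), Mul(-2, Pow(4, 2))), -25), 38) = Mul(Add(Add(3, -32, Mul(-2, 16)), -25), 38) = Mul(Add(Add(3, -32, -32), -25), 38) = Mul(Add(-61, -25), 38) = Mul(-86, 38) = -3268)
Mul(k, Pow(Pow(W, -1), -1)) = Mul(-3268, Pow(Pow(-4515, -1), -1)) = Mul(-3268, Pow(Rational(-1, 4515), -1)) = Mul(-3268, -4515) = 14755020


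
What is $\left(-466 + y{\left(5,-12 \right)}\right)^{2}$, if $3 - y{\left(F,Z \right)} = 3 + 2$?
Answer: $219024$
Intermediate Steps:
$y{\left(F,Z \right)} = -2$ ($y{\left(F,Z \right)} = 3 - \left(3 + 2\right) = 3 - 5 = -2$)
$\left(-466 + y{\left(5,-12 \right)}\right)^{2} = \left(-466 - 2\right)^{2} = \left(-468\right)^{2} = 219024$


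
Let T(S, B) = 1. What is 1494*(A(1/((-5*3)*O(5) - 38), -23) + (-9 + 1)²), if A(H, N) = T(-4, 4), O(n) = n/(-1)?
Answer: 97110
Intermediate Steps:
O(n) = -n (O(n) = n*(-1) = -n)
A(H, N) = 1
1494*(A(1/((-5*3)*O(5) - 38), -23) + (-9 + 1)²) = 1494*(1 + (-9 + 1)²) = 1494*(1 + (-8)²) = 1494*(1 + 64) = 1494*65 = 97110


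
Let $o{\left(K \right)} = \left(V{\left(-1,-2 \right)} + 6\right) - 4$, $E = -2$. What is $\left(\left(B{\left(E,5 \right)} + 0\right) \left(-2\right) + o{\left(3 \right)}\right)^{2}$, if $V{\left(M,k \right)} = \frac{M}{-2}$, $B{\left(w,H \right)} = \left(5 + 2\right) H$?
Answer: $\frac{18225}{4} \approx 4556.3$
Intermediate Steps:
$B{\left(w,H \right)} = 7 H$
$V{\left(M,k \right)} = - \frac{M}{2}$ ($V{\left(M,k \right)} = M \left(- \frac{1}{2}\right) = - \frac{M}{2}$)
$o{\left(K \right)} = \frac{5}{2}$ ($o{\left(K \right)} = \left(\left(- \frac{1}{2}\right) \left(-1\right) + 6\right) - 4 = \left(\frac{1}{2} + 6\right) - 4 = \frac{13}{2} - 4 = \frac{5}{2}$)
$\left(\left(B{\left(E,5 \right)} + 0\right) \left(-2\right) + o{\left(3 \right)}\right)^{2} = \left(\left(7 \cdot 5 + 0\right) \left(-2\right) + \frac{5}{2}\right)^{2} = \left(\left(35 + 0\right) \left(-2\right) + \frac{5}{2}\right)^{2} = \left(35 \left(-2\right) + \frac{5}{2}\right)^{2} = \left(-70 + \frac{5}{2}\right)^{2} = \left(- \frac{135}{2}\right)^{2} = \frac{18225}{4}$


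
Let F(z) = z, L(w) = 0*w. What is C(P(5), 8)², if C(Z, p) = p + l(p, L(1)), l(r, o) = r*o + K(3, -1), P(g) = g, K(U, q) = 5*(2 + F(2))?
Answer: 784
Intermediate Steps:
L(w) = 0
K(U, q) = 20 (K(U, q) = 5*(2 + 2) = 5*4 = 20)
l(r, o) = 20 + o*r (l(r, o) = r*o + 20 = o*r + 20 = 20 + o*r)
C(Z, p) = 20 + p (C(Z, p) = p + (20 + 0*p) = p + (20 + 0) = p + 20 = 20 + p)
C(P(5), 8)² = (20 + 8)² = 28² = 784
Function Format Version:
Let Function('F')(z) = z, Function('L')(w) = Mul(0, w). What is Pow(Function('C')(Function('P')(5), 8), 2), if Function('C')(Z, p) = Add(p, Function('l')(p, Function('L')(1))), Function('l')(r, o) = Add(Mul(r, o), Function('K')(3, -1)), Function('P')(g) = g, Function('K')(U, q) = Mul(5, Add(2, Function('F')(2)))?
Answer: 784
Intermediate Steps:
Function('L')(w) = 0
Function('K')(U, q) = 20 (Function('K')(U, q) = Mul(5, Add(2, 2)) = Mul(5, 4) = 20)
Function('l')(r, o) = Add(20, Mul(o, r)) (Function('l')(r, o) = Add(Mul(r, o), 20) = Add(Mul(o, r), 20) = Add(20, Mul(o, r)))
Function('C')(Z, p) = Add(20, p) (Function('C')(Z, p) = Add(p, Add(20, Mul(0, p))) = Add(p, Add(20, 0)) = Add(p, 20) = Add(20, p))
Pow(Function('C')(Function('P')(5), 8), 2) = Pow(Add(20, 8), 2) = Pow(28, 2) = 784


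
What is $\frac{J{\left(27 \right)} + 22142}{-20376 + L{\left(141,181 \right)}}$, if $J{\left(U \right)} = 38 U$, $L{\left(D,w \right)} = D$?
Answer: $- \frac{23168}{20235} \approx -1.1449$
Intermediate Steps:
$\frac{J{\left(27 \right)} + 22142}{-20376 + L{\left(141,181 \right)}} = \frac{38 \cdot 27 + 22142}{-20376 + 141} = \frac{1026 + 22142}{-20235} = 23168 \left(- \frac{1}{20235}\right) = - \frac{23168}{20235}$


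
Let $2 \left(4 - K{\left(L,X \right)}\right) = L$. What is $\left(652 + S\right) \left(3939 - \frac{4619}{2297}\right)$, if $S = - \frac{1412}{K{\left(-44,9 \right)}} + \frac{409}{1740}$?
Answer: $\frac{30577800915472}{12989535} \approx 2.354 \cdot 10^{6}$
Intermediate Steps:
$K{\left(L,X \right)} = 4 - \frac{L}{2}$
$S = - \frac{1223123}{22620}$ ($S = - \frac{1412}{4 - -22} + \frac{409}{1740} = - \frac{1412}{4 + 22} + 409 \cdot \frac{1}{1740} = - \frac{1412}{26} + \frac{409}{1740} = \left(-1412\right) \frac{1}{26} + \frac{409}{1740} = - \frac{706}{13} + \frac{409}{1740} = - \frac{1223123}{22620} \approx -54.073$)
$\left(652 + S\right) \left(3939 - \frac{4619}{2297}\right) = \left(652 - \frac{1223123}{22620}\right) \left(3939 - \frac{4619}{2297}\right) = \frac{13525117 \left(3939 - \frac{4619}{2297}\right)}{22620} = \frac{13525117}{22620} \cdot \frac{9043264}{2297} = \frac{30577800915472}{12989535}$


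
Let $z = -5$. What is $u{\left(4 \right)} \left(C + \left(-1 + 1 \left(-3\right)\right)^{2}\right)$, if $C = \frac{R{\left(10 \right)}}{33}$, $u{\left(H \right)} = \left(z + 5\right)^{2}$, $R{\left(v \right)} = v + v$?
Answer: $0$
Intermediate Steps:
$R{\left(v \right)} = 2 v$
$u{\left(H \right)} = 0$ ($u{\left(H \right)} = \left(-5 + 5\right)^{2} = 0^{2} = 0$)
$C = \frac{20}{33}$ ($C = \frac{2 \cdot 10}{33} = 20 \cdot \frac{1}{33} = \frac{20}{33} \approx 0.60606$)
$u{\left(4 \right)} \left(C + \left(-1 + 1 \left(-3\right)\right)^{2}\right) = 0 \left(\frac{20}{33} + \left(-1 + 1 \left(-3\right)\right)^{2}\right) = 0 \left(\frac{20}{33} + \left(-1 - 3\right)^{2}\right) = 0 \left(\frac{20}{33} + \left(-4\right)^{2}\right) = 0 \left(\frac{20}{33} + 16\right) = 0 \cdot \frac{548}{33} = 0$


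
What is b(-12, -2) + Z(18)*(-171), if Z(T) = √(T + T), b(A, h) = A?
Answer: -1038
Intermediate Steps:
Z(T) = √2*√T (Z(T) = √(2*T) = √2*√T)
b(-12, -2) + Z(18)*(-171) = -12 + (√2*√18)*(-171) = -12 + (√2*(3*√2))*(-171) = -12 + 6*(-171) = -12 - 1026 = -1038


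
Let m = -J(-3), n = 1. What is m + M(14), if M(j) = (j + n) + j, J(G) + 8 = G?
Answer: 40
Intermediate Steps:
J(G) = -8 + G
M(j) = 1 + 2*j (M(j) = (j + 1) + j = (1 + j) + j = 1 + 2*j)
m = 11 (m = -(-8 - 3) = -1*(-11) = 11)
m + M(14) = 11 + (1 + 2*14) = 11 + (1 + 28) = 11 + 29 = 40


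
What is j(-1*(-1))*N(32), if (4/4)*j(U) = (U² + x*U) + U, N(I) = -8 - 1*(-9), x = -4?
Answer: -2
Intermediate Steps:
N(I) = 1 (N(I) = -8 + 9 = 1)
j(U) = U² - 3*U (j(U) = (U² - 4*U) + U = U² - 3*U)
j(-1*(-1))*N(32) = ((-1*(-1))*(-3 - 1*(-1)))*1 = (1*(-3 + 1))*1 = (1*(-2))*1 = -2*1 = -2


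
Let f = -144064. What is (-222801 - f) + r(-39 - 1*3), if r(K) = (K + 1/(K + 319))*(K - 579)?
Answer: -14586056/277 ≈ -52657.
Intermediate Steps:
r(K) = (-579 + K)*(K + 1/(319 + K)) (r(K) = (K + 1/(319 + K))*(-579 + K) = (-579 + K)*(K + 1/(319 + K)))
(-222801 - f) + r(-39 - 1*3) = (-222801 - 1*(-144064)) + (-579 + (-39 - 1*3)³ - 184700*(-39 - 1*3) - 260*(-39 - 1*3)²)/(319 + (-39 - 1*3)) = (-222801 + 144064) + (-579 + (-39 - 3)³ - 184700*(-39 - 3) - 260*(-39 - 3)²)/(319 + (-39 - 3)) = -78737 + (-579 + (-42)³ - 184700*(-42) - 260*(-42)²)/(319 - 42) = -78737 + (-579 - 74088 + 7757400 - 260*1764)/277 = -78737 + (-579 - 74088 + 7757400 - 458640)/277 = -78737 + (1/277)*7224093 = -78737 + 7224093/277 = -14586056/277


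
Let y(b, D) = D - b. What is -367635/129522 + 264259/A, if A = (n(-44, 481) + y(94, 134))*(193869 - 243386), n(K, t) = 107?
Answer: -903414050521/314263502826 ≈ -2.8747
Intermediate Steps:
A = -7278999 (A = (107 + (134 - 1*94))*(193869 - 243386) = (107 + (134 - 94))*(-49517) = (107 + 40)*(-49517) = 147*(-49517) = -7278999)
-367635/129522 + 264259/A = -367635/129522 + 264259/(-7278999) = -367635*1/129522 + 264259*(-1/7278999) = -122545/43174 - 264259/7278999 = -903414050521/314263502826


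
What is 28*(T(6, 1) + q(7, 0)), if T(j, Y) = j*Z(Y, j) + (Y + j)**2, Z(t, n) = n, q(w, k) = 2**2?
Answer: 2492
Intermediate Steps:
q(w, k) = 4
T(j, Y) = j**2 + (Y + j)**2 (T(j, Y) = j*j + (Y + j)**2 = j**2 + (Y + j)**2)
28*(T(6, 1) + q(7, 0)) = 28*((6**2 + (1 + 6)**2) + 4) = 28*((36 + 7**2) + 4) = 28*((36 + 49) + 4) = 28*(85 + 4) = 28*89 = 2492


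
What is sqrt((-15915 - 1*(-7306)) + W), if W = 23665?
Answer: 4*sqrt(941) ≈ 122.70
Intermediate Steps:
sqrt((-15915 - 1*(-7306)) + W) = sqrt((-15915 - 1*(-7306)) + 23665) = sqrt((-15915 + 7306) + 23665) = sqrt(-8609 + 23665) = sqrt(15056) = 4*sqrt(941)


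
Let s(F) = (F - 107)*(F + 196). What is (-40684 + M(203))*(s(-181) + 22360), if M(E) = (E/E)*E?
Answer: -730277240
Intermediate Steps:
M(E) = E (M(E) = 1*E = E)
s(F) = (-107 + F)*(196 + F)
(-40684 + M(203))*(s(-181) + 22360) = (-40684 + 203)*((-20972 + (-181)² + 89*(-181)) + 22360) = -40481*((-20972 + 32761 - 16109) + 22360) = -40481*(-4320 + 22360) = -40481*18040 = -730277240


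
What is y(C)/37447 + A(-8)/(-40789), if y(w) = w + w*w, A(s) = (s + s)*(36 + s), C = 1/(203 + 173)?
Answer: 338825049387/30848761908544 ≈ 0.010983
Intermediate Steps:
C = 1/376 ≈ 0.0026596
A(s) = 2*s*(36 + s) (A(s) = (2*s)*(36 + s) = 2*s*(36 + s))
y(w) = w + w²
y(C)/37447 + A(-8)/(-40789) = ((1 + 1/376)/376)/37447 + (2*(-8)*(36 - 8))/(-40789) = ((1/376)*(377/376))*(1/37447) + (2*(-8)*28)*(-1/40789) = (377/141376)*(1/37447) - 448*(-1/40789) = 377/5294107072 + 64/5827 = 338825049387/30848761908544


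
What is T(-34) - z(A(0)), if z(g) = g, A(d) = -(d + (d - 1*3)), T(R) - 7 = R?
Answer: -30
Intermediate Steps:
T(R) = 7 + R
A(d) = 3 - 2*d (A(d) = -(d + (d - 3)) = -(d + (-3 + d)) = -(-3 + 2*d) = 3 - 2*d)
T(-34) - z(A(0)) = (7 - 34) - (3 - 2*0) = -27 - (3 + 0) = -27 - 1*3 = -27 - 3 = -30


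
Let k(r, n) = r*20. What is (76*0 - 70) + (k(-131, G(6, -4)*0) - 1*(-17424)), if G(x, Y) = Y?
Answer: 14734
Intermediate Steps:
k(r, n) = 20*r
(76*0 - 70) + (k(-131, G(6, -4)*0) - 1*(-17424)) = (76*0 - 70) + (20*(-131) - 1*(-17424)) = (0 - 70) + (-2620 + 17424) = -70 + 14804 = 14734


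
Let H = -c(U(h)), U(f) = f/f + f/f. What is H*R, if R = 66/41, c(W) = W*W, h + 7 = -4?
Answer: -264/41 ≈ -6.4390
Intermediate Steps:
h = -11 (h = -7 - 4 = -11)
U(f) = 2 (U(f) = 1 + 1 = 2)
c(W) = W²
H = -4 (H = -1*2² = -1*4 = -4)
R = 66/41 (R = 66*(1/41) = 66/41 ≈ 1.6098)
H*R = -4*66/41 = -264/41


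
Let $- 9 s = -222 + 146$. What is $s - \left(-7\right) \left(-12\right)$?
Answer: $- \frac{680}{9} \approx -75.556$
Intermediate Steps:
$s = \frac{76}{9}$ ($s = - \frac{-222 + 146}{9} = \left(- \frac{1}{9}\right) \left(-76\right) = \frac{76}{9} \approx 8.4444$)
$s - \left(-7\right) \left(-12\right) = \frac{76}{9} - \left(-7\right) \left(-12\right) = \frac{76}{9} - 84 = - \frac{680}{9}$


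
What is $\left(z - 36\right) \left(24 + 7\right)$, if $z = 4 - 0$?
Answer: $-992$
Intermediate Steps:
$z = 4$ ($z = 4 + 0 = 4$)
$\left(z - 36\right) \left(24 + 7\right) = \left(4 - 36\right) \left(24 + 7\right) = \left(-32\right) 31 = -992$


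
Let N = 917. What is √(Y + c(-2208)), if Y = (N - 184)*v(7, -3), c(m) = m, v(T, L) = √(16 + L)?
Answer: √(-2208 + 733*√13) ≈ 20.854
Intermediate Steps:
Y = 733*√13 (Y = (917 - 184)*√(16 - 3) = 733*√13 ≈ 2642.9)
√(Y + c(-2208)) = √(733*√13 - 2208) = √(-2208 + 733*√13)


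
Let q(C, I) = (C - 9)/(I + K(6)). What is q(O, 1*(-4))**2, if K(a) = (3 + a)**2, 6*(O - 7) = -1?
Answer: 169/213444 ≈ 0.00079178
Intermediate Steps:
O = 41/6 (O = 7 + (1/6)*(-1) = 7 - 1/6 = 41/6 ≈ 6.8333)
q(C, I) = (-9 + C)/(81 + I) (q(C, I) = (C - 9)/(I + (3 + 6)**2) = (-9 + C)/(I + 9**2) = (-9 + C)/(I + 81) = (-9 + C)/(81 + I))
q(O, 1*(-4))**2 = ((-9 + 41/6)/(81 + 1*(-4)))**2 = (-13/6/(81 - 4))**2 = (-13/6/77)**2 = ((1/77)*(-13/6))**2 = (-13/462)**2 = 169/213444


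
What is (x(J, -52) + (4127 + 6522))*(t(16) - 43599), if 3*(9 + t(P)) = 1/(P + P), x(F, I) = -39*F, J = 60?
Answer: -34784523403/96 ≈ -3.6234e+8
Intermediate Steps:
t(P) = -9 + 1/(6*P) (t(P) = -9 + 1/(3*(P + P)) = -9 + 1/(3*((2*P))) = -9 + (1/(2*P))/3 = -9 + 1/(6*P))
(x(J, -52) + (4127 + 6522))*(t(16) - 43599) = (-39*60 + (4127 + 6522))*((-9 + (⅙)/16) - 43599) = (-2340 + 10649)*((-9 + (⅙)*(1/16)) - 43599) = 8309*((-9 + 1/96) - 43599) = 8309*(-863/96 - 43599) = 8309*(-4186367/96) = -34784523403/96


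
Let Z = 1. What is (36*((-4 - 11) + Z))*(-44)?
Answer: 22176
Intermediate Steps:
(36*((-4 - 11) + Z))*(-44) = (36*((-4 - 11) + 1))*(-44) = (36*(-15 + 1))*(-44) = (36*(-14))*(-44) = -504*(-44) = 22176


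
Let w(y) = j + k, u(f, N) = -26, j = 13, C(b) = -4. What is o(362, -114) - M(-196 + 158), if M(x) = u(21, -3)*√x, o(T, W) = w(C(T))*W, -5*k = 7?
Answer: -6612/5 + 26*I*√38 ≈ -1322.4 + 160.27*I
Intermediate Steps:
k = -7/5 (k = -⅕*7 = -7/5 ≈ -1.4000)
w(y) = 58/5 (w(y) = 13 - 7/5 = 58/5)
o(T, W) = 58*W/5
M(x) = -26*√x
o(362, -114) - M(-196 + 158) = (58/5)*(-114) - (-26)*√(-196 + 158) = -6612/5 - (-26)*√(-38) = -6612/5 - (-26)*I*√38 = -6612/5 + 26*I*√38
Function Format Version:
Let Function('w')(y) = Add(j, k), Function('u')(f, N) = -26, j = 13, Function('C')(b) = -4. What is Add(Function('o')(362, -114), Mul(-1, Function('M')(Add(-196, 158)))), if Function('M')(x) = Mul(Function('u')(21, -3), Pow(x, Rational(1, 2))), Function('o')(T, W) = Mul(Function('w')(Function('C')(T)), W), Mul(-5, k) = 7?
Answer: Add(Rational(-6612, 5), Mul(26, I, Pow(38, Rational(1, 2)))) ≈ Add(-1322.4, Mul(160.27, I))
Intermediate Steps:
k = Rational(-7, 5) (k = Mul(Rational(-1, 5), 7) = Rational(-7, 5) ≈ -1.4000)
Function('w')(y) = Rational(58, 5) (Function('w')(y) = Add(13, Rational(-7, 5)) = Rational(58, 5))
Function('o')(T, W) = Mul(Rational(58, 5), W)
Function('M')(x) = Mul(-26, Pow(x, Rational(1, 2)))
Add(Function('o')(362, -114), Mul(-1, Function('M')(Add(-196, 158)))) = Add(Mul(Rational(58, 5), -114), Mul(-1, Mul(-26, Pow(Add(-196, 158), Rational(1, 2))))) = Add(Rational(-6612, 5), Mul(-1, Mul(-26, Pow(-38, Rational(1, 2))))) = Add(Rational(-6612, 5), Mul(-1, Mul(-26, Mul(I, Pow(38, Rational(1, 2)))))) = Add(Rational(-6612, 5), Mul(-1, Mul(-26, I, Pow(38, Rational(1, 2))))) = Add(Rational(-6612, 5), Mul(26, I, Pow(38, Rational(1, 2))))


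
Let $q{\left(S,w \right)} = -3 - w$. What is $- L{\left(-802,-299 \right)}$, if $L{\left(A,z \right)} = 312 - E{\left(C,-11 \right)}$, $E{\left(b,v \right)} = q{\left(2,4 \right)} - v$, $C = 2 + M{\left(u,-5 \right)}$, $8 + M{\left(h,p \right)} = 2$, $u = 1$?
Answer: $-308$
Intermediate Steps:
$M{\left(h,p \right)} = -6$ ($M{\left(h,p \right)} = -8 + 2 = -6$)
$C = -4$ ($C = 2 - 6 = -4$)
$E{\left(b,v \right)} = -7 - v$ ($E{\left(b,v \right)} = \left(-3 - 4\right) - v = -7 - v$)
$L{\left(A,z \right)} = 308$ ($L{\left(A,z \right)} = 312 - \left(-7 - -11\right) = 312 - \left(-7 + 11\right) = 312 - 4 = 308$)
$- L{\left(-802,-299 \right)} = \left(-1\right) 308 = -308$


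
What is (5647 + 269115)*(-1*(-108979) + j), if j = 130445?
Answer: 65784617088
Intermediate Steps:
(5647 + 269115)*(-1*(-108979) + j) = (5647 + 269115)*(-1*(-108979) + 130445) = 274762*(108979 + 130445) = 274762*239424 = 65784617088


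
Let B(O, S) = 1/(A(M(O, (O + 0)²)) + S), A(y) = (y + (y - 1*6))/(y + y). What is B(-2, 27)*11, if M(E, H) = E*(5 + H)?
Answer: 66/169 ≈ 0.39053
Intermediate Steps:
A(y) = (-6 + 2*y)/(2*y) (A(y) = (y + (y - 6))/((2*y)) = (y + (-6 + y))*(1/(2*y)) = (-6 + 2*y)*(1/(2*y)) = (-6 + 2*y)/(2*y))
B(O, S) = 1/(S + (-3 + O*(5 + O²))/(O*(5 + O²))) (B(O, S) = 1/((-3 + O*(5 + (O + 0)²))/((O*(5 + (O + 0)²))) + S) = 1/((-3 + O*(5 + O²))/((O*(5 + O²))) + S) = 1/((1/(O*(5 + O²)))*(-3 + O*(5 + O²)) + S) = 1/((-3 + O*(5 + O²))/(O*(5 + O²)) + S) = 1/(S + (-3 + O*(5 + O²))/(O*(5 + O²))))
B(-2, 27)*11 = -2*(5 + (-2)²)/(-3 - 2*(5 + (-2)²) - 2*27*(5 + (-2)²))*11 = -2*(5 + 4)/(-3 - 2*(5 + 4) - 2*27*(5 + 4))*11 = -2*9/(-3 - 2*9 - 2*27*9)*11 = -2*9/(-3 - 18 - 486)*11 = -2*9/(-507)*11 = -2*(-1/507)*9*11 = (6/169)*11 = 66/169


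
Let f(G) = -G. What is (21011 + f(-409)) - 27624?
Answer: -6204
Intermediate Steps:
(21011 + f(-409)) - 27624 = (21011 - 1*(-409)) - 27624 = (21011 + 409) - 27624 = 21420 - 27624 = -6204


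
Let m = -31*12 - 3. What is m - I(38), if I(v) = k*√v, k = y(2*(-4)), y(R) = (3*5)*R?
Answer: -375 + 120*√38 ≈ 364.73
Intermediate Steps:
y(R) = 15*R
k = -120 (k = 15*(2*(-4)) = 15*(-8) = -120)
m = -375 (m = -372 - 3 = -375)
I(v) = -120*√v
m - I(38) = -375 - (-120)*√38 = -375 + 120*√38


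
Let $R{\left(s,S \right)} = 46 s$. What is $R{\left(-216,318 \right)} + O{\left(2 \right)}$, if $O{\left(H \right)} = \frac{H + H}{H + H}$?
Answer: $-9935$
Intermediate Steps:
$O{\left(H \right)} = 1$ ($O{\left(H \right)} = \frac{2 H}{2 H} = 2 H \frac{1}{2 H} = 1$)
$R{\left(-216,318 \right)} + O{\left(2 \right)} = 46 \left(-216\right) + 1 = -9936 + 1 = -9935$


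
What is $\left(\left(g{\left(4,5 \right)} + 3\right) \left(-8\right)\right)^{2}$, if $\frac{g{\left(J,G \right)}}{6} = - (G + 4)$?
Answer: $166464$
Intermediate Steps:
$g{\left(J,G \right)} = -24 - 6 G$ ($g{\left(J,G \right)} = 6 \left(- (G + 4)\right) = 6 \left(- (4 + G)\right) = 6 \left(-4 - G\right) = -24 - 6 G$)
$\left(\left(g{\left(4,5 \right)} + 3\right) \left(-8\right)\right)^{2} = \left(\left(\left(-24 - 30\right) + 3\right) \left(-8\right)\right)^{2} = \left(\left(-54 + 3\right) \left(-8\right)\right)^{2} = \left(\left(-51\right) \left(-8\right)\right)^{2} = 408^{2} = 166464$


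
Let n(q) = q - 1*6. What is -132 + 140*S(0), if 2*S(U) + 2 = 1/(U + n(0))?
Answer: -851/3 ≈ -283.67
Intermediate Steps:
n(q) = -6 + q (n(q) = q - 6 = -6 + q)
S(U) = -1 + 1/(2*(-6 + U)) (S(U) = -1 + 1/(2*(U + (-6 + 0))) = -1 + 1/(2*(U - 6)) = -1 + 1/(2*(-6 + U)))
-132 + 140*S(0) = -132 + 140*((13/2 - 1*0)/(-6 + 0)) = -132 + 140*((13/2 + 0)/(-6)) = -132 + 140*(-⅙*13/2) = -132 + 140*(-13/12) = -132 - 455/3 = -851/3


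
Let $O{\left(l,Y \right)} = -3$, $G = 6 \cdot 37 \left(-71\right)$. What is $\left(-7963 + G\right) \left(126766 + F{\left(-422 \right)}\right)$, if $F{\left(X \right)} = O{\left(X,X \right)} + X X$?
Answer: $-7232495075$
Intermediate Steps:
$G = -15762$ ($G = 222 \left(-71\right) = -15762$)
$F{\left(X \right)} = -3 + X^{2}$ ($F{\left(X \right)} = -3 + X X = -3 + X^{2}$)
$\left(-7963 + G\right) \left(126766 + F{\left(-422 \right)}\right) = \left(-7963 - 15762\right) \left(126766 - \left(3 - \left(-422\right)^{2}\right)\right) = - 23725 \left(126766 + \left(-3 + 178084\right)\right) = - 23725 \left(126766 + 178081\right) = \left(-23725\right) 304847 = -7232495075$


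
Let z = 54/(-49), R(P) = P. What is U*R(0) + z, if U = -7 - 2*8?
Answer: -54/49 ≈ -1.1020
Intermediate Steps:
z = -54/49 (z = 54*(-1/49) = -54/49 ≈ -1.1020)
U = -23 (U = -7 - 16 = -23)
U*R(0) + z = -23*0 - 54/49 = 0 - 54/49 = -54/49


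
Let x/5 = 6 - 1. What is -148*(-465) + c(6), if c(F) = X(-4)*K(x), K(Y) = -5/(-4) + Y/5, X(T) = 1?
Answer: 275305/4 ≈ 68826.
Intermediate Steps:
x = 25 (x = 5*(6 - 1) = 5*5 = 25)
K(Y) = 5/4 + Y/5 (K(Y) = -5*(-¼) + Y*(⅕) = 5/4 + Y/5)
c(F) = 25/4 (c(F) = 1*(5/4 + (⅕)*25) = 1*(5/4 + 5) = 1*(25/4) = 25/4)
-148*(-465) + c(6) = -148*(-465) + 25/4 = 68820 + 25/4 = 275305/4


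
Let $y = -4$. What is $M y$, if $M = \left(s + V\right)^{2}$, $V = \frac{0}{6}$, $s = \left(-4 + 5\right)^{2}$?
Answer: $-4$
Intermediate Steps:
$s = 1$ ($s = 1^{2} = 1$)
$V = 0$ ($V = 0 \cdot \frac{1}{6} = 0$)
$M = 1$ ($M = \left(1 + 0\right)^{2} = 1^{2} = 1$)
$M y = 1 \left(-4\right) = -4$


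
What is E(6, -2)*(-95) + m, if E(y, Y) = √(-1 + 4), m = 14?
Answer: 14 - 95*√3 ≈ -150.54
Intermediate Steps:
E(y, Y) = √3
E(6, -2)*(-95) + m = √3*(-95) + 14 = -95*√3 + 14 = 14 - 95*√3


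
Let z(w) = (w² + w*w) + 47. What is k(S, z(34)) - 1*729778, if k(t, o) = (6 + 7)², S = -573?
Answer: -729609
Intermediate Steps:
z(w) = 47 + 2*w² (z(w) = (w² + w²) + 47 = 2*w² + 47 = 47 + 2*w²)
k(t, o) = 169 (k(t, o) = 13² = 169)
k(S, z(34)) - 1*729778 = 169 - 1*729778 = 169 - 729778 = -729609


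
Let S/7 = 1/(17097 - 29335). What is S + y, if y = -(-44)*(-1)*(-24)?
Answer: 12923321/12238 ≈ 1056.0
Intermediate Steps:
S = -7/12238 (S = 7/(17097 - 29335) = 7/(-12238) = 7*(-1/12238) = -7/12238 ≈ -0.00057199)
y = 1056 (y = -11*4*(-24) = -44*(-24) = 1056)
S + y = -7/12238 + 1056 = 12923321/12238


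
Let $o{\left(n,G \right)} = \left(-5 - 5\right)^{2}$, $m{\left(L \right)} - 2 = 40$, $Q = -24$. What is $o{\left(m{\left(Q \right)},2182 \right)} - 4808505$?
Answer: $-4808405$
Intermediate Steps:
$m{\left(L \right)} = 42$ ($m{\left(L \right)} = 2 + 40 = 42$)
$o{\left(n,G \right)} = 100$ ($o{\left(n,G \right)} = \left(-10\right)^{2} = 100$)
$o{\left(m{\left(Q \right)},2182 \right)} - 4808505 = 100 - 4808505 = -4808405$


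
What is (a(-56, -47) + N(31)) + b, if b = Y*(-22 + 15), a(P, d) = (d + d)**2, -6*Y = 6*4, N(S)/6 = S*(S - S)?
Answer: 8864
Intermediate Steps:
N(S) = 0 (N(S) = 6*(S*(S - S)) = 6*(S*0) = 6*0 = 0)
Y = -4 ≈ -4.0000
a(P, d) = 4*d**2 (a(P, d) = (2*d)**2 = 4*d**2)
b = 28 (b = -4*(-22 + 15) = -4*(-7) = 28)
(a(-56, -47) + N(31)) + b = (4*(-47)**2 + 0) + 28 = (4*2209 + 0) + 28 = (8836 + 0) + 28 = 8836 + 28 = 8864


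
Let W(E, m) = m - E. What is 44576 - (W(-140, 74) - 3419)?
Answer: 47781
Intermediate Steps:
44576 - (W(-140, 74) - 3419) = 44576 - ((74 - 1*(-140)) - 3419) = 44576 - ((74 + 140) - 3419) = 44576 - (214 - 3419) = 44576 - 1*(-3205) = 44576 + 3205 = 47781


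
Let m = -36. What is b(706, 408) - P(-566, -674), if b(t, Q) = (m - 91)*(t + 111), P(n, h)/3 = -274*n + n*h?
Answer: -1713463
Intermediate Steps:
P(n, h) = -822*n + 3*h*n (P(n, h) = 3*(-274*n + n*h) = 3*(-274*n + h*n) = -822*n + 3*h*n)
b(t, Q) = -14097 - 127*t (b(t, Q) = (-36 - 91)*(t + 111) = -127*(111 + t) = -14097 - 127*t)
b(706, 408) - P(-566, -674) = (-14097 - 127*706) - 3*(-566)*(-274 - 674) = (-14097 - 89662) - 3*(-566)*(-948) = -103759 - 1*1609704 = -103759 - 1609704 = -1713463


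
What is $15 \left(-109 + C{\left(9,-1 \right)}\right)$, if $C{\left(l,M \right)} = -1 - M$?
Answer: $-1635$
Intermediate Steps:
$15 \left(-109 + C{\left(9,-1 \right)}\right) = 15 \left(-109 - 0\right) = 15 \left(-109 + \left(-1 + 1\right)\right) = 15 \left(-109 + 0\right) = 15 \left(-109\right) = -1635$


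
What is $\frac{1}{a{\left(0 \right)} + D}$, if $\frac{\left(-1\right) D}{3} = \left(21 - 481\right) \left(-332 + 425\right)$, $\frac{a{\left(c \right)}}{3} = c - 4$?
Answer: $\frac{1}{128328} \approx 7.7925 \cdot 10^{-6}$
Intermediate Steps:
$a{\left(c \right)} = -12 + 3 c$ ($a{\left(c \right)} = 3 \left(c - 4\right) = 3 \left(-4 + c\right) = -12 + 3 c$)
$D = 128340$ ($D = - 3 \left(21 - 481\right) \left(-332 + 425\right) = - 3 \left(\left(-460\right) 93\right) = \left(-3\right) \left(-42780\right) = 128340$)
$\frac{1}{a{\left(0 \right)} + D} = \frac{1}{\left(-12 + 3 \cdot 0\right) + 128340} = \frac{1}{\left(-12 + 0\right) + 128340} = \frac{1}{-12 + 128340} = \frac{1}{128328}$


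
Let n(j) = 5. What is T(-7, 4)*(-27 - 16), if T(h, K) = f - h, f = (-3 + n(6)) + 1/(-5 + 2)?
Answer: -1118/3 ≈ -372.67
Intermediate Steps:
f = 5/3 (f = (-3 + 5) + 1/(-5 + 2) = 2 + 1/(-3) = 2 - 1/3 = 5/3 ≈ 1.6667)
T(h, K) = 5/3 - h
T(-7, 4)*(-27 - 16) = (5/3 - 1*(-7))*(-27 - 16) = (5/3 + 7)*(-43) = (26/3)*(-43) = -1118/3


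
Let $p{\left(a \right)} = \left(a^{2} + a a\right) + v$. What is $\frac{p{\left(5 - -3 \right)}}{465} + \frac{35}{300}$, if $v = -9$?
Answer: $\frac{231}{620} \approx 0.37258$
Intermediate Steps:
$p{\left(a \right)} = -9 + 2 a^{2}$ ($p{\left(a \right)} = \left(a^{2} + a a\right) - 9 = \left(a^{2} + a^{2}\right) - 9 = 2 a^{2} - 9 = -9 + 2 a^{2}$)
$\frac{p{\left(5 - -3 \right)}}{465} + \frac{35}{300} = \frac{-9 + 2 \left(5 - -3\right)^{2}}{465} + \frac{35}{300} = \left(-9 + 2 \left(5 + 3\right)^{2}\right) \frac{1}{465} + 35 \cdot \frac{1}{300} = \left(-9 + 2 \cdot 8^{2}\right) \frac{1}{465} + \frac{7}{60} = \left(-9 + 2 \cdot 64\right) \frac{1}{465} + \frac{7}{60} = \left(-9 + 128\right) \frac{1}{465} + \frac{7}{60} = 119 \cdot \frac{1}{465} + \frac{7}{60} = \frac{119}{465} + \frac{7}{60} = \frac{231}{620}$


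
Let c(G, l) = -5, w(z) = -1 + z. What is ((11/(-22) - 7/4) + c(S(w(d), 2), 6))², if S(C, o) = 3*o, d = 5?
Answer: 841/16 ≈ 52.563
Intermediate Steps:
((11/(-22) - 7/4) + c(S(w(d), 2), 6))² = ((11/(-22) - 7/4) - 5)² = ((11*(-1/22) - 7*¼) - 5)² = ((-½ - 7/4) - 5)² = (-9/4 - 5)² = (-29/4)² = 841/16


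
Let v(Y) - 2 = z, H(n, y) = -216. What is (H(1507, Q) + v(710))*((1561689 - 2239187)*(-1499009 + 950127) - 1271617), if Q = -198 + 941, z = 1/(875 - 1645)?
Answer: -61276317151484439/770 ≈ -7.9580e+13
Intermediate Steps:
z = -1/770 (z = 1/(-770) = -1/770 ≈ -0.0012987)
Q = 743
v(Y) = 1539/770 (v(Y) = 2 - 1/770 = 1539/770)
(H(1507, Q) + v(710))*((1561689 - 2239187)*(-1499009 + 950127) - 1271617) = (-216 + 1539/770)*((1561689 - 2239187)*(-1499009 + 950127) - 1271617) = -164781*(-677498*(-548882) - 1271617)/770 = -164781*(371866457236 - 1271617)/770 = -164781/770*371865185619 = -61276317151484439/770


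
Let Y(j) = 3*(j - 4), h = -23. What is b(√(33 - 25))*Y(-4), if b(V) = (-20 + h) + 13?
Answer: 720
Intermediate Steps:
b(V) = -30 (b(V) = (-20 - 23) + 13 = -43 + 13 = -30)
Y(j) = -12 + 3*j (Y(j) = 3*(-4 + j) = -12 + 3*j)
b(√(33 - 25))*Y(-4) = -30*(-12 + 3*(-4)) = -30*(-12 - 12) = -30*(-24) = 720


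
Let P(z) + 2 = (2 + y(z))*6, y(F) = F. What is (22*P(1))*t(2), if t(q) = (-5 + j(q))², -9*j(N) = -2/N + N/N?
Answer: 8800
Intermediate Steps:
j(N) = -⅑ + 2/(9*N) (j(N) = -(-2/N + N/N)/9 = -(-2/N + 1)/9 = -(1 - 2/N)/9 = -⅑ + 2/(9*N))
t(q) = (-5 + (2 - q)/(9*q))²
P(z) = 10 + 6*z (P(z) = -2 + (2 + z)*6 = -2 + (12 + 6*z) = 10 + 6*z)
(22*P(1))*t(2) = (22*(10 + 6*1))*((4/81)*(-1 + 23*2)²/2²) = (22*(10 + 6))*((4/81)*(¼)*(-1 + 46)²) = (22*16)*((4/81)*(¼)*45²) = 352*((4/81)*(¼)*2025) = 352*25 = 8800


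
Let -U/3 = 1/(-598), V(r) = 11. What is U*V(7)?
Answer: 33/598 ≈ 0.055184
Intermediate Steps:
U = 3/598 (U = -3/(-598) = -3*(-1/598) = 3/598 ≈ 0.0050167)
U*V(7) = (3/598)*11 = 33/598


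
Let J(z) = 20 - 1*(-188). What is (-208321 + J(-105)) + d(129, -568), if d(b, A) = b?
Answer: -207984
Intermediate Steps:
J(z) = 208 (J(z) = 20 + 188 = 208)
(-208321 + J(-105)) + d(129, -568) = (-208321 + 208) + 129 = -208113 + 129 = -207984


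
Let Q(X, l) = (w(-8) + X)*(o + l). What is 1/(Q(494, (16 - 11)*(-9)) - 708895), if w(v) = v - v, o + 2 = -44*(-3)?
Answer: -1/666905 ≈ -1.4995e-6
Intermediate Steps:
o = 130 (o = -2 - 44*(-3) = -2 + 132 = 130)
w(v) = 0
Q(X, l) = X*(130 + l) (Q(X, l) = (0 + X)*(130 + l) = X*(130 + l))
1/(Q(494, (16 - 11)*(-9)) - 708895) = 1/(494*(130 + (16 - 11)*(-9)) - 708895) = 1/(494*(130 + 5*(-9)) - 708895) = 1/(494*(130 - 45) - 708895) = 1/(494*85 - 708895) = 1/(41990 - 708895) = 1/(-666905) = -1/666905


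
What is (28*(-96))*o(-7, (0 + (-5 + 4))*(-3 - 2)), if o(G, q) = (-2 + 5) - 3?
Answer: 0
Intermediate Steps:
o(G, q) = 0 (o(G, q) = 3 - 3 = 0)
(28*(-96))*o(-7, (0 + (-5 + 4))*(-3 - 2)) = (28*(-96))*0 = -2688*0 = 0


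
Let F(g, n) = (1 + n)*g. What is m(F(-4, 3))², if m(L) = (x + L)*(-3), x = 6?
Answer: 900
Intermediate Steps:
F(g, n) = g*(1 + n)
m(L) = -18 - 3*L (m(L) = (6 + L)*(-3) = -18 - 3*L)
m(F(-4, 3))² = (-18 - (-12)*(1 + 3))² = (-18 - (-12)*4)² = (-18 - 3*(-16))² = (-18 + 48)² = 30² = 900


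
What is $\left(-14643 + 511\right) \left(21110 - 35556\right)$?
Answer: $204150872$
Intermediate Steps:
$\left(-14643 + 511\right) \left(21110 - 35556\right) = \left(-14132\right) \left(-14446\right) = 204150872$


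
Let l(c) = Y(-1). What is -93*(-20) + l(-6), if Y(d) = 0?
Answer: 1860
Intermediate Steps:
l(c) = 0
-93*(-20) + l(-6) = -93*(-20) + 0 = 1860 + 0 = 1860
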